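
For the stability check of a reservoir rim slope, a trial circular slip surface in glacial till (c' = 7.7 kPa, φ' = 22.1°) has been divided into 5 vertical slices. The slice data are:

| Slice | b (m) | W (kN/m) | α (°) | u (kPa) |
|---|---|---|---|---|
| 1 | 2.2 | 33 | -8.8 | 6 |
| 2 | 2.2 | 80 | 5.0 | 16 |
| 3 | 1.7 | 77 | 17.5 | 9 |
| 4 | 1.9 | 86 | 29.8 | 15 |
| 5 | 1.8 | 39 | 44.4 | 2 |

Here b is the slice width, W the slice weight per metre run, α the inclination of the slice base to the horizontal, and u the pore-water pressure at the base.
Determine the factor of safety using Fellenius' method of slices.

FS = 1.68

Ordinary method of slices: FS = Σ[c'·Δl_i + (W_i cosα_i − u_i·Δl_i)·tanφ'] / Σ W_i sinα_i, with Δl_i = b_i / cosα_i.
Slice 1: Δl = 2.2/cos(-8.8°) = 2.226 m; N'_1 = 33·cos(-8.8°) − 6·2.226 = 19.3; c'Δl = 17.14; W sinα = -5.0
Slice 2: Δl = 2.2/cos5.0° = 2.208 m; N'_2 = 80·cos5.0° − 16·2.208 = 44.4; c'Δl = 17.00; W sinα = 7.0
Slice 3: Δl = 1.7/cos17.5° = 1.782 m; N'_3 = 77·cos17.5° − 9·1.782 = 57.4; c'Δl = 13.73; W sinα = 23.2
Slice 4: Δl = 1.9/cos29.8° = 2.190 m; N'_4 = 86·cos29.8° − 15·2.190 = 41.8; c'Δl = 16.86; W sinα = 42.7
Slice 5: Δl = 1.8/cos44.4° = 2.519 m; N'_5 = 39·cos44.4° − 2·2.519 = 22.8; c'Δl = 19.40; W sinα = 27.3
Σc'Δl = 84.1 kN/m; ΣN' = 185.6 kN/m; ΣW sinα = 95.1 kN/m
Resisting = 84.1 + 185.6·tan22.1° = 84.1 + 75.4 = 159.5 kN/m
FS = 159.5 / 95.1 = 1.677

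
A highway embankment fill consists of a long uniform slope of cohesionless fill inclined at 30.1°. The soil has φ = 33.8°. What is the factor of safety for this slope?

For a dry cohesionless infinite slope the factor of safety is FS = tanφ / tanβ.
FS = tan33.8° / tan30.1° = 0.6694 / 0.5797 = 1.155

FS = 1.15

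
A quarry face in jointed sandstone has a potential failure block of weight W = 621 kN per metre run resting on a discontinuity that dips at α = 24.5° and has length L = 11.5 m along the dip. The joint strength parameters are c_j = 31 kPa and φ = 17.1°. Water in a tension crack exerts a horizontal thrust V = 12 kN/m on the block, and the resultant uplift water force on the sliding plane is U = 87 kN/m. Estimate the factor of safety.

FS = 1.87

Resolving the block weight along and normal to the plane and applying the Mohr–Coulomb strength on the joint:
N' = W cosα − U − V sinα = 621·cos24.5° − 87 − 12·sin24.5° = 473.1 kN/m
Driving force T = W sinα + V cosα = 621·sin24.5° + 12·cos24.5° = 268.4 kN/m
Resisting force R = c_j·L + N'·tanφ = 31·11.5 + 473.1·tan17.1° = 356.5 + 145.5 = 502.0 kN/m
FS = R / T = 502.0 / 268.4 = 1.870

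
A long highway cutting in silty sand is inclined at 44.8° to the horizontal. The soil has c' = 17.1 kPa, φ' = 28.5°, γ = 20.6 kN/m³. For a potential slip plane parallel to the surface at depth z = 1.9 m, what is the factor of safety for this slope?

For an infinite slope with a slip plane parallel to the surface (no pore pressure): FS = [c' + γz cos²β tanφ'] / [γz sinβ cosβ].
γz = 20.6·1.9 = 39.14 kN/m²
Numerator = 17.1 + 39.14·cos²44.8°·tan28.5° = 17.1 + 39.14·0.5035·0.5430 = 27.800 kPa
Denominator = 39.14·sin44.8°·cos44.8° = 39.14·0.7046·0.7096 = 19.570 kPa
FS = 27.800 / 19.570 = 1.421

FS = 1.42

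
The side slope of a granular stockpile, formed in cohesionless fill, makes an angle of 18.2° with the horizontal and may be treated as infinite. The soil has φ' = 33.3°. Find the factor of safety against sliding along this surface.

FS = 2.00

For a dry cohesionless infinite slope the factor of safety is FS = tanφ' / tanβ.
FS = tan33.3° / tan18.2° = 0.6569 / 0.3288 = 1.998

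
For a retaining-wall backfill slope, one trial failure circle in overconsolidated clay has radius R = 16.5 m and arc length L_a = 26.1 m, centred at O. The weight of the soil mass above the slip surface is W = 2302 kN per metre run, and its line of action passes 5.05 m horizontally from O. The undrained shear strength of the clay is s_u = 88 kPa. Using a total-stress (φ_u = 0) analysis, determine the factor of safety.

Taking moments about the centre O, the resisting moment is provided by the undrained shear strength acting along the arc:
M_R = s_u·L_a·R = 88·26.10·16.5 = 37897.2 kN·m/m
M_D = W·d = 2302·5.05 = 11625.1 kN·m/m
FS = M_R / M_D = 37897.2 / 11625.1 = 3.260

FS = 3.26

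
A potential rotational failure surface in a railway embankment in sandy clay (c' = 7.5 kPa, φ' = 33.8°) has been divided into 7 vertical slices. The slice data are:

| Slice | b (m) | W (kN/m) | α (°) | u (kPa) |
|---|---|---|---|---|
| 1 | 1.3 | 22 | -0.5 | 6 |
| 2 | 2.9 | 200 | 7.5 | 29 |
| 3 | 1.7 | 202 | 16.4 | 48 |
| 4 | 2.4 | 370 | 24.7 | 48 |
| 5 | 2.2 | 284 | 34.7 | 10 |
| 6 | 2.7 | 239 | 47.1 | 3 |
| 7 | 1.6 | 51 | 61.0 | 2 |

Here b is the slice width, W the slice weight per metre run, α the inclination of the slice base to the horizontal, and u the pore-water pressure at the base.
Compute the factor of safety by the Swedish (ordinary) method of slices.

FS = 1.11

Ordinary method of slices: FS = Σ[c'·Δl_i + (W_i cosα_i − u_i·Δl_i)·tanφ'] / Σ W_i sinα_i, with Δl_i = b_i / cosα_i.
Slice 1: Δl = 1.3/cos(-0.5°) = 1.300 m; N'_1 = 22·cos(-0.5°) − 6·1.300 = 14.2; c'Δl = 9.75; W sinα = -0.2
Slice 2: Δl = 2.9/cos7.5° = 2.925 m; N'_2 = 200·cos7.5° − 29·2.925 = 113.5; c'Δl = 21.94; W sinα = 26.1
Slice 3: Δl = 1.7/cos16.4° = 1.772 m; N'_3 = 202·cos16.4° − 48·1.772 = 108.7; c'Δl = 13.29; W sinα = 57.0
Slice 4: Δl = 2.4/cos24.7° = 2.642 m; N'_4 = 370·cos24.7° − 48·2.642 = 209.3; c'Δl = 19.81; W sinα = 154.6
Slice 5: Δl = 2.2/cos34.7° = 2.676 m; N'_5 = 284·cos34.7° − 10·2.676 = 206.7; c'Δl = 20.07; W sinα = 161.7
Slice 6: Δl = 2.7/cos47.1° = 3.966 m; N'_6 = 239·cos47.1° − 3·3.966 = 150.8; c'Δl = 29.75; W sinα = 175.1
Slice 7: Δl = 1.6/cos61.0° = 3.300 m; N'_7 = 51·cos61.0° − 2·3.300 = 18.1; c'Δl = 24.75; W sinα = 44.6
Σc'Δl = 139.4 kN/m; ΣN' = 821.4 kN/m; ΣW sinα = 618.9 kN/m
Resisting = 139.4 + 821.4·tan33.8° = 139.4 + 549.9 = 689.2 kN/m
FS = 689.2 / 618.9 = 1.114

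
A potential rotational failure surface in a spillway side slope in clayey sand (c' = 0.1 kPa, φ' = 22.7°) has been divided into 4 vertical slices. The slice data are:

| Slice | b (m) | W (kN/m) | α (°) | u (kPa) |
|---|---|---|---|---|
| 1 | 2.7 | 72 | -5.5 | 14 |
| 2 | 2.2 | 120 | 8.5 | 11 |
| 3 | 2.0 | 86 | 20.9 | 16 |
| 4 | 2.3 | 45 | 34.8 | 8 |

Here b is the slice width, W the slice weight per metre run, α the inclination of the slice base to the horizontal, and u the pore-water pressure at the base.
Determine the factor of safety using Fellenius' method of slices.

Ordinary method of slices: FS = Σ[c'·Δl_i + (W_i cosα_i − u_i·Δl_i)·tanφ'] / Σ W_i sinα_i, with Δl_i = b_i / cosα_i.
Slice 1: Δl = 2.7/cos(-5.5°) = 2.712 m; N'_1 = 72·cos(-5.5°) − 14·2.712 = 33.7; c'Δl = 0.27; W sinα = -6.9
Slice 2: Δl = 2.2/cos8.5° = 2.224 m; N'_2 = 120·cos8.5° − 11·2.224 = 94.2; c'Δl = 0.22; W sinα = 17.7
Slice 3: Δl = 2.0/cos20.9° = 2.141 m; N'_3 = 86·cos20.9° − 16·2.141 = 46.1; c'Δl = 0.21; W sinα = 30.7
Slice 4: Δl = 2.3/cos34.8° = 2.801 m; N'_4 = 45·cos34.8° − 8·2.801 = 14.5; c'Δl = 0.28; W sinα = 25.7
Σc'Δl = 1.0 kN/m; ΣN' = 188.5 kN/m; ΣW sinα = 67.2 kN/m
Resisting = 1.0 + 188.5·tan22.7° = 1.0 + 78.9 = 79.9 kN/m
FS = 79.9 / 67.2 = 1.188

FS = 1.19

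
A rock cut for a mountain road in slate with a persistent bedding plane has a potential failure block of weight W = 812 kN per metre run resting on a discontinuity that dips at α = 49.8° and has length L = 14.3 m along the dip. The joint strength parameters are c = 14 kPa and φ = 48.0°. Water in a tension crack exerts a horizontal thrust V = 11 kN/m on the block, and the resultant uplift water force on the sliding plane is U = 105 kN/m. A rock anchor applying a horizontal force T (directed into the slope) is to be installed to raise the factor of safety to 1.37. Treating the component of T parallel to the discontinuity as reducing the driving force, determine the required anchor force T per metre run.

Resolving forces along and normal to the sliding plane, with the horizontal anchor force T adding T·sinα to the effective normal force and T·cosα acting up the plane against the driving force:
FS = [cL + (W cosα − U − V sinα + T sinα) tanφ] / [W sinα + V cosα − T cosα]
Without the anchor: N' = 410.7 kN/m, driving T_d = 627.3 kN/m, resisting R = 14·14.3 + 410.7·tan48.0° = 656.3 kN/m, FS = 1.05.
Setting FS = 1.37 and solving for T:
1.37·(627.3 − T cos49.8°) = 656.3 + T sin49.8°·tan48.0°
T·(sin49.8°·tan48.0° + 1.37·cos49.8°) = 1.37·627.3 − 656.3
T·(0.7638·1.1106 + 1.37·0.6455) = 859.4 − 656.3 = 203.1
T·1.7326 = 203.1
T = 117.2 kN/m

T = 117 kN/m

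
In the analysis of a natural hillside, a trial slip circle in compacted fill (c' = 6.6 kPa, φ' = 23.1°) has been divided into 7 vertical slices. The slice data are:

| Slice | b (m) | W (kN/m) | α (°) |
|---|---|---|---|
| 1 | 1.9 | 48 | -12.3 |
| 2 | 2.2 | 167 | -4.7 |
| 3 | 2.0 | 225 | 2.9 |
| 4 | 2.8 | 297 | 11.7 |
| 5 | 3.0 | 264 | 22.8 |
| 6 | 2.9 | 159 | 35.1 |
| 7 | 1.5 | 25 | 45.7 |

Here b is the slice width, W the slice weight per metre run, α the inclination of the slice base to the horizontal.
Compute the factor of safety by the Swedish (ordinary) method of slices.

Ordinary method of slices: FS = Σ[c'·Δl_i + (W_i cosα_i)·tanφ'] / Σ W_i sinα_i, with Δl_i = b_i / cosα_i.
Slice 1: Δl = 1.9/cos(-12.3°) = 1.945 m; N'_1 = 48·cos(-12.3°) = 46.9; c'Δl = 12.83; W sinα = -10.2
Slice 2: Δl = 2.2/cos(-4.7°) = 2.207 m; N'_2 = 167·cos(-4.7°) = 166.4; c'Δl = 14.57; W sinα = -13.7
Slice 3: Δl = 2.0/cos2.9° = 2.003 m; N'_3 = 225·cos2.9° = 224.7; c'Δl = 13.22; W sinα = 11.4
Slice 4: Δl = 2.8/cos11.7° = 2.859 m; N'_4 = 297·cos11.7° = 290.8; c'Δl = 18.87; W sinα = 60.2
Slice 5: Δl = 3.0/cos22.8° = 3.254 m; N'_5 = 264·cos22.8° = 243.4; c'Δl = 21.48; W sinα = 102.3
Slice 6: Δl = 2.9/cos35.1° = 3.545 m; N'_6 = 159·cos35.1° = 130.1; c'Δl = 23.39; W sinα = 91.4
Slice 7: Δl = 1.5/cos45.7° = 2.148 m; N'_7 = 25·cos45.7° = 17.5; c'Δl = 14.17; W sinα = 17.9
Σc'Δl = 118.5 kN/m; ΣN' = 1119.8 kN/m; ΣW sinα = 259.3 kN/m
Resisting = 118.5 + 1119.8·tan23.1° = 118.5 + 477.6 = 596.2 kN/m
FS = 596.2 / 259.3 = 2.299

FS = 2.30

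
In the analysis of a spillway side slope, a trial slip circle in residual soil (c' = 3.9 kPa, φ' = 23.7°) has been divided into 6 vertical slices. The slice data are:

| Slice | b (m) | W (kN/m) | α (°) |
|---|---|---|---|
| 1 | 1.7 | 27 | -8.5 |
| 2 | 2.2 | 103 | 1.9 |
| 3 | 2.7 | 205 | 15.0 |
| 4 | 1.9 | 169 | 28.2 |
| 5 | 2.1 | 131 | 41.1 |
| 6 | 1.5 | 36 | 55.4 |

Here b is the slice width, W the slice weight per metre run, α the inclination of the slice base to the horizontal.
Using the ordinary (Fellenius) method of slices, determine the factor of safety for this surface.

FS = 1.28

Ordinary method of slices: FS = Σ[c'·Δl_i + (W_i cosα_i)·tanφ'] / Σ W_i sinα_i, with Δl_i = b_i / cosα_i.
Slice 1: Δl = 1.7/cos(-8.5°) = 1.719 m; N'_1 = 27·cos(-8.5°) = 26.7; c'Δl = 6.70; W sinα = -4.0
Slice 2: Δl = 2.2/cos1.9° = 2.201 m; N'_2 = 103·cos1.9° = 102.9; c'Δl = 8.58; W sinα = 3.4
Slice 3: Δl = 2.7/cos15.0° = 2.795 m; N'_3 = 205·cos15.0° = 198.0; c'Δl = 10.90; W sinα = 53.1
Slice 4: Δl = 1.9/cos28.2° = 2.156 m; N'_4 = 169·cos28.2° = 148.9; c'Δl = 8.41; W sinα = 79.9
Slice 5: Δl = 2.1/cos41.1° = 2.787 m; N'_5 = 131·cos41.1° = 98.7; c'Δl = 10.87; W sinα = 86.1
Slice 6: Δl = 1.5/cos55.4° = 2.642 m; N'_6 = 36·cos55.4° = 20.4; c'Δl = 10.30; W sinα = 29.6
Σc'Δl = 55.8 kN/m; ΣN' = 595.8 kN/m; ΣW sinα = 248.1 kN/m
Resisting = 55.8 + 595.8·tan23.7° = 55.8 + 261.5 = 317.3 kN/m
FS = 317.3 / 248.1 = 1.279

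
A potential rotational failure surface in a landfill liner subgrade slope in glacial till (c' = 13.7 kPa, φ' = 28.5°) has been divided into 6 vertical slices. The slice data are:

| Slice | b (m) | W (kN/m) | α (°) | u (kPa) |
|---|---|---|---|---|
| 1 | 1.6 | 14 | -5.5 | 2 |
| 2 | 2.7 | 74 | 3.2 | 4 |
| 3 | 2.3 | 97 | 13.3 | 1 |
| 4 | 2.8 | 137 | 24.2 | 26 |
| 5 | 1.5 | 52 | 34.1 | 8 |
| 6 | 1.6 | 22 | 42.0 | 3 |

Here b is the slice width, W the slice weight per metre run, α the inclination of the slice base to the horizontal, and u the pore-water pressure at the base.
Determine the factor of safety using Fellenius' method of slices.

Ordinary method of slices: FS = Σ[c'·Δl_i + (W_i cosα_i − u_i·Δl_i)·tanφ'] / Σ W_i sinα_i, with Δl_i = b_i / cosα_i.
Slice 1: Δl = 1.6/cos(-5.5°) = 1.607 m; N'_1 = 14·cos(-5.5°) − 2·1.607 = 10.7; c'Δl = 22.02; W sinα = -1.3
Slice 2: Δl = 2.7/cos3.2° = 2.704 m; N'_2 = 74·cos3.2° − 4·2.704 = 63.1; c'Δl = 37.05; W sinα = 4.1
Slice 3: Δl = 2.3/cos13.3° = 2.363 m; N'_3 = 97·cos13.3° − 1·2.363 = 92.0; c'Δl = 32.38; W sinα = 22.3
Slice 4: Δl = 2.8/cos24.2° = 3.070 m; N'_4 = 137·cos24.2° − 26·3.070 = 45.1; c'Δl = 42.06; W sinα = 56.2
Slice 5: Δl = 1.5/cos34.1° = 1.811 m; N'_5 = 52·cos34.1° − 8·1.811 = 28.6; c'Δl = 24.82; W sinα = 29.2
Slice 6: Δl = 1.6/cos42.0° = 2.153 m; N'_6 = 22·cos42.0° − 3·2.153 = 9.9; c'Δl = 29.50; W sinα = 14.7
Σc'Δl = 187.8 kN/m; ΣN' = 249.4 kN/m; ΣW sinα = 125.1 kN/m
Resisting = 187.8 + 249.4·tan28.5° = 187.8 + 135.4 = 323.2 kN/m
FS = 323.2 / 125.1 = 2.583

FS = 2.58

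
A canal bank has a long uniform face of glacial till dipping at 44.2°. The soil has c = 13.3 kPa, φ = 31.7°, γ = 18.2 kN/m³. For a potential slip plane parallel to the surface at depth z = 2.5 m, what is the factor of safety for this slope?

FS = 1.22

For an infinite slope with a slip plane parallel to the surface (no pore pressure): FS = [c + γz cos²β tanφ] / [γz sinβ cosβ].
γz = 18.2·2.5 = 45.50 kN/m²
Numerator = 13.3 + 45.50·cos²44.2°·tan31.7° = 13.3 + 45.50·0.5140·0.6176 = 27.743 kPa
Denominator = 45.50·sin44.2°·cos44.2° = 45.50·0.6972·0.7169 = 22.741 kPa
FS = 27.743 / 22.741 = 1.220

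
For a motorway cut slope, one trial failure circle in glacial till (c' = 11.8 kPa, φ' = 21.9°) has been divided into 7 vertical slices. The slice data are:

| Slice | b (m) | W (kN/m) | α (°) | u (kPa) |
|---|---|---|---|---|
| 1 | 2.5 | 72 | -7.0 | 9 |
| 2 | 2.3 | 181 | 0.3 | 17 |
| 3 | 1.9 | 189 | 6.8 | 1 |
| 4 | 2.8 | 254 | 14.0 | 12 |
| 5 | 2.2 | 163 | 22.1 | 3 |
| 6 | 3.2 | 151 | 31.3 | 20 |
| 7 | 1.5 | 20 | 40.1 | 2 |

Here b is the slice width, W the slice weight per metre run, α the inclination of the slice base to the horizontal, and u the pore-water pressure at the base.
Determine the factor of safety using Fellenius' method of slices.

FS = 2.32

Ordinary method of slices: FS = Σ[c'·Δl_i + (W_i cosα_i − u_i·Δl_i)·tanφ'] / Σ W_i sinα_i, with Δl_i = b_i / cosα_i.
Slice 1: Δl = 2.5/cos(-7.0°) = 2.519 m; N'_1 = 72·cos(-7.0°) − 9·2.519 = 48.8; c'Δl = 29.72; W sinα = -8.8
Slice 2: Δl = 2.3/cos0.3° = 2.300 m; N'_2 = 181·cos0.3° − 17·2.300 = 141.9; c'Δl = 27.14; W sinα = 0.9
Slice 3: Δl = 1.9/cos6.8° = 1.913 m; N'_3 = 189·cos6.8° − 1·1.913 = 185.8; c'Δl = 22.58; W sinα = 22.4
Slice 4: Δl = 2.8/cos14.0° = 2.886 m; N'_4 = 254·cos14.0° − 12·2.886 = 211.8; c'Δl = 34.05; W sinα = 61.4
Slice 5: Δl = 2.2/cos22.1° = 2.374 m; N'_5 = 163·cos22.1° − 3·2.374 = 143.9; c'Δl = 28.02; W sinα = 61.3
Slice 6: Δl = 3.2/cos31.3° = 3.745 m; N'_6 = 151·cos31.3° − 20·3.745 = 54.1; c'Δl = 44.19; W sinα = 78.4
Slice 7: Δl = 1.5/cos40.1° = 1.961 m; N'_7 = 20·cos40.1° − 2·1.961 = 11.4; c'Δl = 23.14; W sinα = 12.9
Σc'Δl = 208.8 kN/m; ΣN' = 797.7 kN/m; ΣW sinα = 228.7 kN/m
Resisting = 208.8 + 797.7·tan21.9° = 208.8 + 320.7 = 529.5 kN/m
FS = 529.5 / 228.7 = 2.316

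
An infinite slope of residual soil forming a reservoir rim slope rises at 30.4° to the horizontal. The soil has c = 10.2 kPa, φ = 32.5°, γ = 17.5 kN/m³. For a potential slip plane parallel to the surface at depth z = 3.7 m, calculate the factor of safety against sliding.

FS = 1.45

For an infinite slope with a slip plane parallel to the surface (no pore pressure): FS = [c + γz cos²β tanφ] / [γz sinβ cosβ].
γz = 17.5·3.7 = 64.75 kN/m²
Numerator = 10.2 + 64.75·cos²30.4°·tan32.5° = 10.2 + 64.75·0.7439·0.6371 = 40.887 kPa
Denominator = 64.75·sin30.4°·cos30.4° = 64.75·0.5060·0.8625 = 28.261 kPa
FS = 40.887 / 28.261 = 1.447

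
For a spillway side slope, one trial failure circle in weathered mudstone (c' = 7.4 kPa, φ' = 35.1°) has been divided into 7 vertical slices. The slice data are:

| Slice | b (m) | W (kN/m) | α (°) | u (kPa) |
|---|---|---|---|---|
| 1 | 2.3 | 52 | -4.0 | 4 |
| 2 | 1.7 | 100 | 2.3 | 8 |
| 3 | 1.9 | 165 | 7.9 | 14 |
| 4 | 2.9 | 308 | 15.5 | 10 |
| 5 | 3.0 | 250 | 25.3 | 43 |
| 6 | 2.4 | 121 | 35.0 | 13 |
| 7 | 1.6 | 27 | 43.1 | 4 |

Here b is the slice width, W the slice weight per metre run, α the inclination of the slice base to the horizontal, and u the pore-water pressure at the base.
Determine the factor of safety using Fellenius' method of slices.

FS = 2.04

Ordinary method of slices: FS = Σ[c'·Δl_i + (W_i cosα_i − u_i·Δl_i)·tanφ'] / Σ W_i sinα_i, with Δl_i = b_i / cosα_i.
Slice 1: Δl = 2.3/cos(-4.0°) = 2.306 m; N'_1 = 52·cos(-4.0°) − 4·2.306 = 42.7; c'Δl = 17.06; W sinα = -3.6
Slice 2: Δl = 1.7/cos2.3° = 1.701 m; N'_2 = 100·cos2.3° − 8·1.701 = 86.3; c'Δl = 12.59; W sinα = 4.0
Slice 3: Δl = 1.9/cos7.9° = 1.918 m; N'_3 = 165·cos7.9° − 14·1.918 = 136.6; c'Δl = 14.19; W sinα = 22.7
Slice 4: Δl = 2.9/cos15.5° = 3.009 m; N'_4 = 308·cos15.5° − 10·3.009 = 266.7; c'Δl = 22.27; W sinα = 82.3
Slice 5: Δl = 3.0/cos25.3° = 3.318 m; N'_5 = 250·cos25.3° − 43·3.318 = 83.3; c'Δl = 24.56; W sinα = 106.8
Slice 6: Δl = 2.4/cos35.0° = 2.930 m; N'_6 = 121·cos35.0° − 13·2.930 = 61.0; c'Δl = 21.68; W sinα = 69.4
Slice 7: Δl = 1.6/cos43.1° = 2.191 m; N'_7 = 27·cos43.1° − 4·2.191 = 10.9; c'Δl = 16.22; W sinα = 18.4
Σc'Δl = 128.6 kN/m; ΣN' = 687.6 kN/m; ΣW sinα = 300.1 kN/m
Resisting = 128.6 + 687.6·tan35.1° = 128.6 + 483.2 = 611.8 kN/m
FS = 611.8 / 300.1 = 2.039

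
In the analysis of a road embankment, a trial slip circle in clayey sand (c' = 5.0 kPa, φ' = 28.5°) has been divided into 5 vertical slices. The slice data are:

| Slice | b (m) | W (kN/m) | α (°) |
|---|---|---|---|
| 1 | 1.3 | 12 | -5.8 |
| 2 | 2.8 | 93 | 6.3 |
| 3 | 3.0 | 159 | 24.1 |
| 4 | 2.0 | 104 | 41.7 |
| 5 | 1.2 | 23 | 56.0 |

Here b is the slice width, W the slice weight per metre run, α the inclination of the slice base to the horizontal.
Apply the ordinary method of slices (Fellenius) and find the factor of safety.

Ordinary method of slices: FS = Σ[c'·Δl_i + (W_i cosα_i)·tanφ'] / Σ W_i sinα_i, with Δl_i = b_i / cosα_i.
Slice 1: Δl = 1.3/cos(-5.8°) = 1.307 m; N'_1 = 12·cos(-5.8°) = 11.9; c'Δl = 6.53; W sinα = -1.2
Slice 2: Δl = 2.8/cos6.3° = 2.817 m; N'_2 = 93·cos6.3° = 92.4; c'Δl = 14.09; W sinα = 10.2
Slice 3: Δl = 3.0/cos24.1° = 3.286 m; N'_3 = 159·cos24.1° = 145.1; c'Δl = 16.43; W sinα = 64.9
Slice 4: Δl = 2.0/cos41.7° = 2.679 m; N'_4 = 104·cos41.7° = 77.7; c'Δl = 13.39; W sinα = 69.2
Slice 5: Δl = 1.2/cos56.0° = 2.146 m; N'_5 = 23·cos56.0° = 12.9; c'Δl = 10.73; W sinα = 19.1
Σc'Δl = 61.2 kN/m; ΣN' = 340.0 kN/m; ΣW sinα = 162.2 kN/m
Resisting = 61.2 + 340.0·tan28.5° = 61.2 + 184.6 = 245.8 kN/m
FS = 245.8 / 162.2 = 1.516

FS = 1.52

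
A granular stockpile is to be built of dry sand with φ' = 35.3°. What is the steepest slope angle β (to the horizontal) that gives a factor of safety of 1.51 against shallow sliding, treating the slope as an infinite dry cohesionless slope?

For an infinite dry cohesionless slope FS = tanφ'/tanβ, so tanβ = tanφ' / FS.
tanβ = tan35.3° / 1.51 = 0.7080 / 1.51 = 0.4689
β = arctan(0.4689) = 25.12°

β = 25.1°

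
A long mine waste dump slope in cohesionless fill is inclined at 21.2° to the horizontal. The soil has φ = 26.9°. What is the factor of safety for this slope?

For a dry cohesionless infinite slope the factor of safety is FS = tanφ / tanβ.
FS = tan26.9° / tan21.2° = 0.5073 / 0.3879 = 1.308

FS = 1.31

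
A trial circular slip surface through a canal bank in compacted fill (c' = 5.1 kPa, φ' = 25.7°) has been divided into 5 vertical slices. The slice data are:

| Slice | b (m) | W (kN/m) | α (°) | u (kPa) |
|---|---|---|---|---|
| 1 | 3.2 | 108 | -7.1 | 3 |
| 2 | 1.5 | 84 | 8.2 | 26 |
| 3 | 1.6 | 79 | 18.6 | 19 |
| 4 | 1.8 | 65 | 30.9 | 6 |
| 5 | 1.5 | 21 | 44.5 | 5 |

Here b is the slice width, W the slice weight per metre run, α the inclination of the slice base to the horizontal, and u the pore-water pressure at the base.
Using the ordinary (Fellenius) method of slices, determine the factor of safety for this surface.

FS = 2.30

Ordinary method of slices: FS = Σ[c'·Δl_i + (W_i cosα_i − u_i·Δl_i)·tanφ'] / Σ W_i sinα_i, with Δl_i = b_i / cosα_i.
Slice 1: Δl = 3.2/cos(-7.1°) = 3.225 m; N'_1 = 108·cos(-7.1°) − 3·3.225 = 97.5; c'Δl = 16.45; W sinα = -13.3
Slice 2: Δl = 1.5/cos8.2° = 1.515 m; N'_2 = 84·cos8.2° − 26·1.515 = 43.7; c'Δl = 7.73; W sinα = 12.0
Slice 3: Δl = 1.6/cos18.6° = 1.688 m; N'_3 = 79·cos18.6° − 19·1.688 = 42.8; c'Δl = 8.61; W sinα = 25.2
Slice 4: Δl = 1.8/cos30.9° = 2.098 m; N'_4 = 65·cos30.9° − 6·2.098 = 43.2; c'Δl = 10.70; W sinα = 33.4
Slice 5: Δl = 1.5/cos44.5° = 2.103 m; N'_5 = 21·cos44.5° − 5·2.103 = 4.5; c'Δl = 10.73; W sinα = 14.7
Σc'Δl = 54.2 kN/m; ΣN' = 231.7 kN/m; ΣW sinα = 71.9 kN/m
Resisting = 54.2 + 231.7·tan25.7° = 54.2 + 111.5 = 165.7 kN/m
FS = 165.7 / 71.9 = 2.304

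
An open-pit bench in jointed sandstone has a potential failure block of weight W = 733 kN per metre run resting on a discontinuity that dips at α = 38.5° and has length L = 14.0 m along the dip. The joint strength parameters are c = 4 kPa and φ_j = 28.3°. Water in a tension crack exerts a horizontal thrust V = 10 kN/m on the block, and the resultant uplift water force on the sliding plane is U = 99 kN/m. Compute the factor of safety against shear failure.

FS = 0.66

Resolving the block weight along and normal to the plane and applying the Mohr–Coulomb strength on the joint:
N' = W cosα − U − V sinα = 733·cos38.5° − 99 − 10·sin38.5° = 468.4 kN/m
Driving force T = W sinα + V cosα = 733·sin38.5° + 10·cos38.5° = 464.1 kN/m
Resisting force R = c·L + N'·tanφ_j = 4·14.0 + 468.4·tan28.3° = 56.0 + 252.2 = 308.2 kN/m
FS = R / T = 308.2 / 464.1 = 0.664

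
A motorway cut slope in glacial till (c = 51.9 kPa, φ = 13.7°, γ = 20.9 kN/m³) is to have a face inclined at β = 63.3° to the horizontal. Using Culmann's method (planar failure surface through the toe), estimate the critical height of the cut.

H_c = 24.50 m

Culmann's analysis gives the critical failure plane at α_cr = (β + φ)/2 = (63.3 + 13.7)/2 = 38.5°, and the critical height
H_c = (4c/γ) · sinβ cosφ / [1 − cos(β − φ)]
    = (4·51.9/20.9) · sin63.3°·cos13.7° / [1 − cos(49.6°)]
    = 9.933 · 0.8934·0.9715 / [1 − 0.6481]
    = 9.933 · 0.8680 / 0.3519
    = 24.50 m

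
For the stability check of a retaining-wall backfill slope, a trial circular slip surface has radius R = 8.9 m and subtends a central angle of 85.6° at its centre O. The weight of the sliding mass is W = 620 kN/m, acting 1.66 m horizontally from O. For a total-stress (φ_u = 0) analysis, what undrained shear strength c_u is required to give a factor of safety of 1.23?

c_u = 10.7 kPa

FS = c_u·L_a·R / (W·d), so c_u = FS·W·d / (L_a·R).
Arc length L_a = R·θ = 8.9·(85.6°·π/180) = 8.9·1.4940 = 13.30 m
c_u = 1.23·620·1.66 / (13.30·8.9) = 1265.9 / 118.34 = 10.70 kPa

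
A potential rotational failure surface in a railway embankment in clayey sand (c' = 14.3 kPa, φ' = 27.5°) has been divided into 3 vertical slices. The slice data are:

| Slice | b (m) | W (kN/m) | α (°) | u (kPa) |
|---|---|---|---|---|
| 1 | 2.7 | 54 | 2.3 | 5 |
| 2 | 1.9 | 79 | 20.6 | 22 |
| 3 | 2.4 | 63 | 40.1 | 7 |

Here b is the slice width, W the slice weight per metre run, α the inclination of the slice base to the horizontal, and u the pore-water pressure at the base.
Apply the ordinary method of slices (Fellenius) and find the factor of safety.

FS = 2.30

Ordinary method of slices: FS = Σ[c'·Δl_i + (W_i cosα_i − u_i·Δl_i)·tanφ'] / Σ W_i sinα_i, with Δl_i = b_i / cosα_i.
Slice 1: Δl = 2.7/cos2.3° = 2.702 m; N'_1 = 54·cos2.3° − 5·2.702 = 40.4; c'Δl = 38.64; W sinα = 2.2
Slice 2: Δl = 1.9/cos20.6° = 2.030 m; N'_2 = 79·cos20.6° − 22·2.030 = 29.3; c'Δl = 29.03; W sinα = 27.8
Slice 3: Δl = 2.4/cos40.1° = 3.138 m; N'_3 = 63·cos40.1° − 7·3.138 = 26.2; c'Δl = 44.87; W sinα = 40.6
Σc'Δl = 112.5 kN/m; ΣN' = 96.0 kN/m; ΣW sinα = 70.5 kN/m
Resisting = 112.5 + 96.0·tan27.5° = 112.5 + 50.0 = 162.5 kN/m
FS = 162.5 / 70.5 = 2.303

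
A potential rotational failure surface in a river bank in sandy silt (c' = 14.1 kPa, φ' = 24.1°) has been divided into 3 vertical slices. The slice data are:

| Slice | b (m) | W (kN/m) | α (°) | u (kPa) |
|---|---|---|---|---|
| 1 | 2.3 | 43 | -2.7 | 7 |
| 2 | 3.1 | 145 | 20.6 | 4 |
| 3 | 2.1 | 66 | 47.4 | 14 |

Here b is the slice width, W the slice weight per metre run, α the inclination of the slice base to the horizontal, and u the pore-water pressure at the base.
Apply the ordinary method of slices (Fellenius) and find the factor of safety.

FS = 1.95

Ordinary method of slices: FS = Σ[c'·Δl_i + (W_i cosα_i − u_i·Δl_i)·tanφ'] / Σ W_i sinα_i, with Δl_i = b_i / cosα_i.
Slice 1: Δl = 2.3/cos(-2.7°) = 2.303 m; N'_1 = 43·cos(-2.7°) − 7·2.303 = 26.8; c'Δl = 32.47; W sinα = -2.0
Slice 2: Δl = 3.1/cos20.6° = 3.312 m; N'_2 = 145·cos20.6° − 4·3.312 = 122.5; c'Δl = 46.70; W sinα = 51.0
Slice 3: Δl = 2.1/cos47.4° = 3.102 m; N'_3 = 66·cos47.4° − 14·3.102 = 1.2; c'Δl = 43.75; W sinα = 48.6
Σc'Δl = 122.9 kN/m; ΣN' = 150.6 kN/m; ΣW sinα = 97.6 kN/m
Resisting = 122.9 + 150.6·tan24.1° = 122.9 + 67.3 = 190.3 kN/m
FS = 190.3 / 97.6 = 1.950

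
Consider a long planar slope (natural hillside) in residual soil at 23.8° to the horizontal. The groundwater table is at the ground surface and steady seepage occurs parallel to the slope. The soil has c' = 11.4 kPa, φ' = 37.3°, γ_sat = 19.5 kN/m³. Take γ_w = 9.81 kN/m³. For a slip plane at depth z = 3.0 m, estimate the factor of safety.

FS = 1.39

With seepage parallel to the slope and the water table at the surface, the effective normal stress on the slip plane uses the buoyant unit weight γ' = γ_sat − γ_w while the driving shear stress uses γ_sat:
FS = [c' + γ' z cos²β tanφ'] / [γ_sat z sinβ cosβ]
γ' = 19.5 − 9.81 = 9.69 kN/m³
Numerator = 11.4 + 9.69·3.0·cos²23.8°·tan37.3° = 11.4 + 9.69·3.0·0.8372·0.7618 = 29.939 kPa
Denominator = 19.5·3.0·sin23.8°·cos23.8° = 19.5·3.0·0.4035·0.9150 = 21.600 kPa
FS = 29.939 / 21.600 = 1.386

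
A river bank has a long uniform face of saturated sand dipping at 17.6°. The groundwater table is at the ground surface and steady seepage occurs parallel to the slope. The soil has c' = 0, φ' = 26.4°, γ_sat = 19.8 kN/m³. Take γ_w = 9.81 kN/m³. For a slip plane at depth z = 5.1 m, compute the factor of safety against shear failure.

With seepage parallel to the slope and the water table at the surface, the effective normal stress on the slip plane uses the buoyant unit weight γ' = γ_sat − γ_w while the driving shear stress uses γ_sat:
FS = [c' + γ' z cos²β tanφ'] / [γ_sat z sinβ cosβ]
(For c' = 0 this reduces to FS = (γ'/γ_sat)·tanφ'/tanβ.)
γ' = 19.8 − 9.81 = 9.99 kN/m³
Numerator = 0.0 + 9.99·5.1·cos²17.6°·tan26.4° = 0.0 + 9.99·5.1·0.9086·0.4964 = 22.979 kPa
Denominator = 19.8·5.1·sin17.6°·cos17.6° = 19.8·5.1·0.3024·0.9532 = 29.104 kPa
FS = 22.979 / 29.104 = 0.790

FS = 0.79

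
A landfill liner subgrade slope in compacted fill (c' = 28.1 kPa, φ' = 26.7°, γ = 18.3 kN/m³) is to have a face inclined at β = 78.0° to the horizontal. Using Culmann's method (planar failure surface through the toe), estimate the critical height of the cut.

Culmann's analysis gives the critical failure plane at α_cr = (β + φ')/2 = (78.0 + 26.7)/2 = 52.4°, and the critical height
H_c = (4c'/γ) · sinβ cosφ' / [1 − cos(β − φ')]
    = (4·28.1/18.3) · sin78.0°·cos26.7° / [1 − cos(51.3°)]
    = 6.142 · 0.9781·0.8934 / [1 − 0.6252]
    = 6.142 · 0.8738 / 0.3748
    = 14.32 m

H_c = 14.32 m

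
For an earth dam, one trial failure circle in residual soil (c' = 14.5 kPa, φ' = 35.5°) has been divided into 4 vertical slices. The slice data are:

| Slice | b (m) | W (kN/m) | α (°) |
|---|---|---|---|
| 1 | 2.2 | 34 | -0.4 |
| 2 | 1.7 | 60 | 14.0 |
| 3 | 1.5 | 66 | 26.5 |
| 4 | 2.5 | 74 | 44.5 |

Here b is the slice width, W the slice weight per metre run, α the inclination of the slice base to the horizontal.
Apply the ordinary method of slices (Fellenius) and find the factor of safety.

FS = 2.91

Ordinary method of slices: FS = Σ[c'·Δl_i + (W_i cosα_i)·tanφ'] / Σ W_i sinα_i, with Δl_i = b_i / cosα_i.
Slice 1: Δl = 2.2/cos(-0.4°) = 2.200 m; N'_1 = 34·cos(-0.4°) = 34.0; c'Δl = 31.90; W sinα = -0.2
Slice 2: Δl = 1.7/cos14.0° = 1.752 m; N'_2 = 60·cos14.0° = 58.2; c'Δl = 25.40; W sinα = 14.5
Slice 3: Δl = 1.5/cos26.5° = 1.676 m; N'_3 = 66·cos26.5° = 59.1; c'Δl = 24.30; W sinα = 29.4
Slice 4: Δl = 2.5/cos44.5° = 3.505 m; N'_4 = 74·cos44.5° = 52.8; c'Δl = 50.82; W sinα = 51.9
Σc'Δl = 132.4 kN/m; ΣN' = 204.1 kN/m; ΣW sinα = 95.6 kN/m
Resisting = 132.4 + 204.1·tan35.5° = 132.4 + 145.6 = 278.0 kN/m
FS = 278.0 / 95.6 = 2.908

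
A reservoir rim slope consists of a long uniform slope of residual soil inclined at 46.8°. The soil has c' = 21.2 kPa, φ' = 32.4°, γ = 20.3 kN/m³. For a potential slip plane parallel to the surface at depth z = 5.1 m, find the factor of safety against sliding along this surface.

FS = 1.01

For an infinite slope with a slip plane parallel to the surface (no pore pressure): FS = [c' + γz cos²β tanφ'] / [γz sinβ cosβ].
γz = 20.3·5.1 = 103.53 kN/m²
Numerator = 21.2 + 103.53·cos²46.8°·tan32.4° = 21.2 + 103.53·0.4686·0.6346 = 51.988 kPa
Denominator = 103.53·sin46.8°·cos46.8° = 103.53·0.7290·0.6845 = 51.663 kPa
FS = 51.988 / 51.663 = 1.006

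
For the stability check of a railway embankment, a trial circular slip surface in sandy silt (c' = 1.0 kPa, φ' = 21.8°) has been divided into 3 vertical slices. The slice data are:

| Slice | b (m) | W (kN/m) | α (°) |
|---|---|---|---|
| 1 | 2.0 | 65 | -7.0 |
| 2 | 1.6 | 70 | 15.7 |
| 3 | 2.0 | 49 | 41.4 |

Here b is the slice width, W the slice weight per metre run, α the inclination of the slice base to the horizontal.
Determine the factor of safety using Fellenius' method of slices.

FS = 1.70

Ordinary method of slices: FS = Σ[c'·Δl_i + (W_i cosα_i)·tanφ'] / Σ W_i sinα_i, with Δl_i = b_i / cosα_i.
Slice 1: Δl = 2.0/cos(-7.0°) = 2.015 m; N'_1 = 65·cos(-7.0°) = 64.5; c'Δl = 2.02; W sinα = -7.9
Slice 2: Δl = 1.6/cos15.7° = 1.662 m; N'_2 = 70·cos15.7° = 67.4; c'Δl = 1.66; W sinα = 18.9
Slice 3: Δl = 2.0/cos41.4° = 2.666 m; N'_3 = 49·cos41.4° = 36.8; c'Δl = 2.67; W sinα = 32.4
Σc'Δl = 6.3 kN/m; ΣN' = 168.7 kN/m; ΣW sinα = 43.4 kN/m
Resisting = 6.3 + 168.7·tan21.8° = 6.3 + 67.5 = 73.8 kN/m
FS = 73.8 / 43.4 = 1.700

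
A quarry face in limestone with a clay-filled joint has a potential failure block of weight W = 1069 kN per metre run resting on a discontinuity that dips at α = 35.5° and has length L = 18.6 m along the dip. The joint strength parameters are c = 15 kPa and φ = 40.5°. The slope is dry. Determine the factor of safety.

Resolving the block weight along and normal to the plane and applying the Mohr–Coulomb strength on the joint:
N' = W cosα = 1069·cos35.5° = 870.3 kN/m
Driving force T = W sinα = 1069·sin35.5° = 620.8 kN/m
Resisting force R = c·L + N'·tanφ = 15·18.6 + 870.3·tan40.5° = 279.0 + 743.3 = 1022.3 kN/m
FS = R / T = 1022.3 / 620.8 = 1.647

FS = 1.65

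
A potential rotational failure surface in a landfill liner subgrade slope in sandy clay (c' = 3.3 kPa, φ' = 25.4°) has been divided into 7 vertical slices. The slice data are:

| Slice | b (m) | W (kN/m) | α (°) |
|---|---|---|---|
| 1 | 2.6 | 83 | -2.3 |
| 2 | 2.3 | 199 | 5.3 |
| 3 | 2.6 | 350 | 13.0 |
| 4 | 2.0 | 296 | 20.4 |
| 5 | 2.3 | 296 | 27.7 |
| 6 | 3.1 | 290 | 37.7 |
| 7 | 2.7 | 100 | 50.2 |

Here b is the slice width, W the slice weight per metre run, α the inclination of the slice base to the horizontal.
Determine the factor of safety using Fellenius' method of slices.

FS = 1.29

Ordinary method of slices: FS = Σ[c'·Δl_i + (W_i cosα_i)·tanφ'] / Σ W_i sinα_i, with Δl_i = b_i / cosα_i.
Slice 1: Δl = 2.6/cos(-2.3°) = 2.602 m; N'_1 = 83·cos(-2.3°) = 82.9; c'Δl = 8.59; W sinα = -3.3
Slice 2: Δl = 2.3/cos5.3° = 2.310 m; N'_2 = 199·cos5.3° = 198.1; c'Δl = 7.62; W sinα = 18.4
Slice 3: Δl = 2.6/cos13.0° = 2.668 m; N'_3 = 350·cos13.0° = 341.0; c'Δl = 8.81; W sinα = 78.7
Slice 4: Δl = 2.0/cos20.4° = 2.134 m; N'_4 = 296·cos20.4° = 277.4; c'Δl = 7.04; W sinα = 103.2
Slice 5: Δl = 2.3/cos27.7° = 2.598 m; N'_5 = 296·cos27.7° = 262.1; c'Δl = 8.57; W sinα = 137.6
Slice 6: Δl = 3.1/cos37.7° = 3.918 m; N'_6 = 290·cos37.7° = 229.5; c'Δl = 12.93; W sinα = 177.3
Slice 7: Δl = 2.7/cos50.2° = 4.218 m; N'_7 = 100·cos50.2° = 64.0; c'Δl = 13.92; W sinα = 76.8
Σc'Δl = 67.5 kN/m; ΣN' = 1455.1 kN/m; ΣW sinα = 588.7 kN/m
Resisting = 67.5 + 1455.1·tan25.4° = 67.5 + 690.9 = 758.4 kN/m
FS = 758.4 / 588.7 = 1.288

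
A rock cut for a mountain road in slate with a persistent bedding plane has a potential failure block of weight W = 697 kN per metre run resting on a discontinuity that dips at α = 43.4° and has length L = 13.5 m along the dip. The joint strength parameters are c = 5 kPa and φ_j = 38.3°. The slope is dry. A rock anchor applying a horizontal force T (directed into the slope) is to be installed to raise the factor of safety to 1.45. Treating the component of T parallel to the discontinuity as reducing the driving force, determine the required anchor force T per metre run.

Resolving forces along and normal to the sliding plane, with the horizontal anchor force T adding T·sinα to the effective normal force and T·cosα acting up the plane against the driving force:
FS = [cL + (W cosα + T sinα) tanφ_j] / [W sinα − T cosα]
Without the anchor: N' = 506.4 kN/m, driving T_d = 478.9 kN/m, resisting R = 5·13.5 + 506.4·tan38.3° = 467.4 kN/m, FS = 0.98.
Setting FS = 1.45 and solving for T:
1.45·(478.9 − T cos43.4°) = 467.4 + T sin43.4°·tan38.3°
T·(sin43.4°·tan38.3° + 1.45·cos43.4°) = 1.45·478.9 − 467.4
T·(0.6871·0.7898 + 1.45·0.7266) = 694.4 − 467.4 = 227.0
T·1.5962 = 227.0
T = 142.2 kN/m

T = 142 kN/m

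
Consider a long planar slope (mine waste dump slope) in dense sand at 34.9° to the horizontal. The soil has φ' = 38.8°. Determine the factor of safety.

For a dry cohesionless infinite slope the factor of safety is FS = tanφ' / tanβ.
FS = tan38.8° / tan34.9° = 0.8040 / 0.6976 = 1.153

FS = 1.15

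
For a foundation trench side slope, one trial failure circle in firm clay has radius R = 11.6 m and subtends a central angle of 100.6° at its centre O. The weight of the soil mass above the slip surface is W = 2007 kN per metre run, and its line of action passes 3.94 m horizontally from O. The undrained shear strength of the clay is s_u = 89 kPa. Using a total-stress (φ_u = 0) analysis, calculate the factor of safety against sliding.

Taking moments about the centre O, the resisting moment is provided by the undrained shear strength acting along the arc:
Arc length L_a = R·θ = 11.6·(100.6°·π/180) = 11.6·1.7558 = 20.37 m
M_R = s_u·L_a·R = 89·20.37·11.6 = 21027.2 kN·m/m
M_D = W·d = 2007·3.94 = 7907.6 kN·m/m
FS = M_R / M_D = 21027.2 / 7907.6 = 2.659

FS = 2.66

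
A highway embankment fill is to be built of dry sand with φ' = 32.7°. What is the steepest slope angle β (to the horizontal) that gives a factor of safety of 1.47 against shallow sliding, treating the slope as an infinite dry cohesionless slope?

For an infinite dry cohesionless slope FS = tanφ'/tanβ, so tanβ = tanφ' / FS.
tanβ = tan32.7° / 1.47 = 0.6420 / 1.47 = 0.4367
β = arctan(0.4367) = 23.59°

β = 23.6°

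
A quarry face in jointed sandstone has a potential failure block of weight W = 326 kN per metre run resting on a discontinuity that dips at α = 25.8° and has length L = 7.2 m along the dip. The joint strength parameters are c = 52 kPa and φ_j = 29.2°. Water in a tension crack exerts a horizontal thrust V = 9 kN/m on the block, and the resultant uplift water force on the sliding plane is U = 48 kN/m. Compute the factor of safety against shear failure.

Resolving the block weight along and normal to the plane and applying the Mohr–Coulomb strength on the joint:
N' = W cosα − U − V sinα = 326·cos25.8° − 48 − 9·sin25.8° = 241.6 kN/m
Driving force T = W sinα + V cosα = 326·sin25.8° + 9·cos25.8° = 150.0 kN/m
Resisting force R = c·L + N'·tanφ_j = 52·7.2 + 241.6·tan29.2° = 374.4 + 135.0 = 509.4 kN/m
FS = R / T = 509.4 / 150.0 = 3.396

FS = 3.40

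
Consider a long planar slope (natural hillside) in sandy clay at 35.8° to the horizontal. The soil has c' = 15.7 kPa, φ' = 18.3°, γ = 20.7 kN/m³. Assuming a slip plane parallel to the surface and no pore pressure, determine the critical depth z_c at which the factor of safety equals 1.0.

z_c = 2.95 m

Setting FS = 1.00 in FS = [c' + γz cos²β tanφ'] / [γz sinβ cosβ] and solving for z:
z = c' / [γ cosβ (FS·sinβ − cosβ·tanφ')]
  = 15.7 / [20.7·cos35.8°·(1.00·sin35.8° − cos35.8°·tan18.3°)]
  = 15.7 / [20.7·0.8111·(1.00·0.5850 − 0.8111·0.3307)]
  = 15.7 / 5.3175 = 2.953 m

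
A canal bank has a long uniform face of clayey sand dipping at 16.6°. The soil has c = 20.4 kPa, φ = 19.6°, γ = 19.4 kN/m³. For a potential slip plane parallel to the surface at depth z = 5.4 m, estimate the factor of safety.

For an infinite slope with a slip plane parallel to the surface (no pore pressure): FS = [c + γz cos²β tanφ] / [γz sinβ cosβ].
γz = 19.4·5.4 = 104.76 kN/m²
Numerator = 20.4 + 104.76·cos²16.6°·tan19.6° = 20.4 + 104.76·0.9184·0.3561 = 54.659 kPa
Denominator = 104.76·sin16.6°·cos16.6° = 104.76·0.2857·0.9583 = 28.681 kPa
FS = 54.659 / 28.681 = 1.906

FS = 1.91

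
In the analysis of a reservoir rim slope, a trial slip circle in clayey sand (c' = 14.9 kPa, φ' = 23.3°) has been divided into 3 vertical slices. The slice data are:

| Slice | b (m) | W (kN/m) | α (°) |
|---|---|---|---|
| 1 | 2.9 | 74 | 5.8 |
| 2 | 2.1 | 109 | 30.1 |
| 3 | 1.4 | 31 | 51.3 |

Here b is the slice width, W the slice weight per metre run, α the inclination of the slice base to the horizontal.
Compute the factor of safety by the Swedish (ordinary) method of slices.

FS = 2.24

Ordinary method of slices: FS = Σ[c'·Δl_i + (W_i cosα_i)·tanφ'] / Σ W_i sinα_i, with Δl_i = b_i / cosα_i.
Slice 1: Δl = 2.9/cos5.8° = 2.915 m; N'_1 = 74·cos5.8° = 73.6; c'Δl = 43.43; W sinα = 7.5
Slice 2: Δl = 2.1/cos30.1° = 2.427 m; N'_2 = 109·cos30.1° = 94.3; c'Δl = 36.17; W sinα = 54.7
Slice 3: Δl = 1.4/cos51.3° = 2.239 m; N'_3 = 31·cos51.3° = 19.4; c'Δl = 33.36; W sinα = 24.2
Σc'Δl = 113.0 kN/m; ΣN' = 187.3 kN/m; ΣW sinα = 86.3 kN/m
Resisting = 113.0 + 187.3·tan23.3° = 113.0 + 80.7 = 193.6 kN/m
FS = 193.6 / 86.3 = 2.243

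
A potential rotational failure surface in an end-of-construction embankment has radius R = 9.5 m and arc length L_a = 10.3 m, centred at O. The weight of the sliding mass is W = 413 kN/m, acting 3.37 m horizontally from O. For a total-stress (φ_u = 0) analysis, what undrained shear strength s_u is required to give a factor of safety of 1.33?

s_u = 18.9 kPa

FS = s_u·L_a·R / (W·d), so s_u = FS·W·d / (L_a·R).
s_u = 1.33·413·3.37 / (10.30·9.5) = 1851.1 / 97.85 = 18.92 kPa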